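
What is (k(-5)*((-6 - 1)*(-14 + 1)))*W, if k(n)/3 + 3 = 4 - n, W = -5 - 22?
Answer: -44226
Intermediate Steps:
W = -27
k(n) = 3 - 3*n (k(n) = -9 + 3*(4 - n) = -9 + (12 - 3*n) = 3 - 3*n)
(k(-5)*((-6 - 1)*(-14 + 1)))*W = ((3 - 3*(-5))*((-6 - 1)*(-14 + 1)))*(-27) = ((3 + 15)*(-7*(-13)))*(-27) = (18*91)*(-27) = 1638*(-27) = -44226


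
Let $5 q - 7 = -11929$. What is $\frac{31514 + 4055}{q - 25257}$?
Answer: $- \frac{177845}{138207} \approx -1.2868$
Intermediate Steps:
$q = - \frac{11922}{5}$ ($q = \frac{7}{5} + \frac{1}{5} \left(-11929\right) = \frac{7}{5} - \frac{11929}{5} = - \frac{11922}{5} \approx -2384.4$)
$\frac{31514 + 4055}{q - 25257} = \frac{31514 + 4055}{- \frac{11922}{5} - 25257} = \frac{35569}{- \frac{138207}{5}} = 35569 \left(- \frac{5}{138207}\right) = - \frac{177845}{138207}$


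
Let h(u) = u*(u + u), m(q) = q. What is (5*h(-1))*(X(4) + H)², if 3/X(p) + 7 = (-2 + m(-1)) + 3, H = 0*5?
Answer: 90/49 ≈ 1.8367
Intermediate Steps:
H = 0
X(p) = -3/7 (X(p) = 3/(-7 + ((-2 - 1) + 3)) = 3/(-7 + (-3 + 3)) = 3/(-7 + 0) = 3/(-7) = 3*(-⅐) = -3/7)
h(u) = 2*u² (h(u) = u*(2*u) = 2*u²)
(5*h(-1))*(X(4) + H)² = (5*(2*(-1)²))*(-3/7 + 0)² = (5*(2*1))*(-3/7)² = (5*2)*(9/49) = 10*(9/49) = 90/49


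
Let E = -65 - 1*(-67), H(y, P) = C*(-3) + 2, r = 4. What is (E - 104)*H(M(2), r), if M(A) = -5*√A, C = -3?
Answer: -1122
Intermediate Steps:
H(y, P) = 11 (H(y, P) = -3*(-3) + 2 = 9 + 2 = 11)
E = 2 (E = -65 + 67 = 2)
(E - 104)*H(M(2), r) = (2 - 104)*11 = -102*11 = -1122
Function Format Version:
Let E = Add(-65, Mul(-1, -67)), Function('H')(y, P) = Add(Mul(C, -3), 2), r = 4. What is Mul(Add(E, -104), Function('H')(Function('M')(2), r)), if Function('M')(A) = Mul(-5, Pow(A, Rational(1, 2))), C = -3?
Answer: -1122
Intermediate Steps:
Function('H')(y, P) = 11 (Function('H')(y, P) = Add(Mul(-3, -3), 2) = Add(9, 2) = 11)
E = 2 (E = Add(-65, 67) = 2)
Mul(Add(E, -104), Function('H')(Function('M')(2), r)) = Mul(Add(2, -104), 11) = Mul(-102, 11) = -1122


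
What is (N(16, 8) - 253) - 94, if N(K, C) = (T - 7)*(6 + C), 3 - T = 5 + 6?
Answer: -557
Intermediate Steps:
T = -8 (T = 3 - (5 + 6) = 3 - 1*11 = 3 - 11 = -8)
N(K, C) = -90 - 15*C (N(K, C) = (-8 - 7)*(6 + C) = -15*(6 + C) = -90 - 15*C)
(N(16, 8) - 253) - 94 = ((-90 - 15*8) - 253) - 94 = ((-90 - 120) - 253) - 94 = (-210 - 253) - 94 = -463 - 94 = -557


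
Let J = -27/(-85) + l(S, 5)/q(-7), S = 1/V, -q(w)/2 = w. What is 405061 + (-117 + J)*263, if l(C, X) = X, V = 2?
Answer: 445616289/1190 ≈ 3.7447e+5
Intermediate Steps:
q(w) = -2*w
S = ½ (S = 1/2 = ½ ≈ 0.50000)
J = 803/1190 (J = -27/(-85) + 5/((-2*(-7))) = -27*(-1/85) + 5/14 = 27/85 + 5*(1/14) = 27/85 + 5/14 = 803/1190 ≈ 0.67479)
405061 + (-117 + J)*263 = 405061 + (-117 + 803/1190)*263 = 405061 - 138427/1190*263 = 405061 - 36406301/1190 = 445616289/1190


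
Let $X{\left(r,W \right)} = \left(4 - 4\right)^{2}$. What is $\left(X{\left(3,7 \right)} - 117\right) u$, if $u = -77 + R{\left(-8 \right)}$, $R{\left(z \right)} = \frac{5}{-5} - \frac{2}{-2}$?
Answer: $9009$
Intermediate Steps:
$X{\left(r,W \right)} = 0$ ($X{\left(r,W \right)} = 0^{2} = 0$)
$R{\left(z \right)} = 0$ ($R{\left(z \right)} = 5 \left(- \frac{1}{5}\right) - -1 = -1 + 1 = 0$)
$u = -77$ ($u = -77 + 0 = -77$)
$\left(X{\left(3,7 \right)} - 117\right) u = \left(0 - 117\right) \left(-77\right) = \left(-117\right) \left(-77\right) = 9009$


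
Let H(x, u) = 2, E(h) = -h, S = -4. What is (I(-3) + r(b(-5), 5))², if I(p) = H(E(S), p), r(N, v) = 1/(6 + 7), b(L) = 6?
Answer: 729/169 ≈ 4.3136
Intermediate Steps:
r(N, v) = 1/13
I(p) = 2
(I(-3) + r(b(-5), 5))² = (2 + 1/13)² = (27/13)² = 729/169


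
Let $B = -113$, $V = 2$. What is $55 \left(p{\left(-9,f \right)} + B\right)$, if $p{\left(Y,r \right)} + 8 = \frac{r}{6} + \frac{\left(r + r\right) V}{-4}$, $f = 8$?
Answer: $- \frac{21065}{3} \approx -7021.7$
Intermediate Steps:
$p{\left(Y,r \right)} = -8 - \frac{5 r}{6}$ ($p{\left(Y,r \right)} = -8 + \left(\frac{r}{6} + \frac{\left(r + r\right) 2}{-4}\right) = -8 + \left(r \frac{1}{6} + 2 r 2 \left(- \frac{1}{4}\right)\right) = -8 + \left(\frac{r}{6} + 4 r \left(- \frac{1}{4}\right)\right) = -8 + \left(\frac{r}{6} - r\right) = -8 - \frac{5 r}{6}$)
$55 \left(p{\left(-9,f \right)} + B\right) = 55 \left(\left(-8 - \frac{20}{3}\right) - 113\right) = 55 \left(- \frac{44}{3} - 113\right) = 55 \left(- \frac{383}{3}\right) = - \frac{21065}{3}$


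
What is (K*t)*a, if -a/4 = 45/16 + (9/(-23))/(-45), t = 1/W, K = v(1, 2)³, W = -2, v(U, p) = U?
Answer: 5191/920 ≈ 5.6424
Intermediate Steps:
K = 1 (K = 1³ = 1)
t = -½ (t = 1/(-2) = -½ ≈ -0.50000)
a = -5191/460 (a = -4*(45/16 + (9/(-23))/(-45)) = -4*(45*(1/16) + (9*(-1/23))*(-1/45)) = -4*(45/16 - 9/23*(-1/45)) = -4*(45/16 + 1/115) = -4*5191/1840 = -5191/460 ≈ -11.285)
(K*t)*a = (1*(-½))*(-5191/460) = -½*(-5191/460) = 5191/920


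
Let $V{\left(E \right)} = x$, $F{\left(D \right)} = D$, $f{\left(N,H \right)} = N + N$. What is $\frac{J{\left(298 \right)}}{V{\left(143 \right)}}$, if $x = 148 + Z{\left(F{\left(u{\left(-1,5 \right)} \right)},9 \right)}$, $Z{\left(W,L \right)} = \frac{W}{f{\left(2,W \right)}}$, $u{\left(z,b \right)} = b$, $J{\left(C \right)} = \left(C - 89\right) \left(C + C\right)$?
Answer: $\frac{498256}{597} \approx 834.6$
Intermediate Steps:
$f{\left(N,H \right)} = 2 N$
$J{\left(C \right)} = 2 C \left(-89 + C\right)$ ($J{\left(C \right)} = \left(-89 + C\right) 2 C = 2 C \left(-89 + C\right)$)
$Z{\left(W,L \right)} = \frac{W}{4}$ ($Z{\left(W,L \right)} = \frac{W}{2 \cdot 2} = \frac{W}{4}$)
$x = \frac{597}{4}$ ($x = 148 + \frac{1}{4} \cdot 5 = 148 + \frac{5}{4} = \frac{597}{4} \approx 149.25$)
$V{\left(E \right)} = \frac{597}{4}$
$\frac{J{\left(298 \right)}}{V{\left(143 \right)}} = \frac{2 \cdot 298 \left(-89 + 298\right)}{\frac{597}{4}} = 2 \cdot 298 \cdot 209 \cdot \frac{4}{597} = 124564 \cdot \frac{4}{597} = \frac{498256}{597}$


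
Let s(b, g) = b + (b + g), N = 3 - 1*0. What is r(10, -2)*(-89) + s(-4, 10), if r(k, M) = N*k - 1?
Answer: -2579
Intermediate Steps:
N = 3 (N = 3 + 0 = 3)
s(b, g) = g + 2*b
r(k, M) = -1 + 3*k (r(k, M) = 3*k - 1 = -1 + 3*k)
r(10, -2)*(-89) + s(-4, 10) = (-1 + 3*10)*(-89) + (10 + 2*(-4)) = (-1 + 30)*(-89) + (10 - 8) = 29*(-89) + 2 = -2581 + 2 = -2579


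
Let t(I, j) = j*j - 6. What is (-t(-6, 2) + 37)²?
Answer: 1521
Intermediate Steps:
t(I, j) = -6 + j² (t(I, j) = j² - 6 = -6 + j²)
(-t(-6, 2) + 37)² = (-(-6 + 2²) + 37)² = (-(-6 + 4) + 37)² = (-1*(-2) + 37)² = (2 + 37)² = 39² = 1521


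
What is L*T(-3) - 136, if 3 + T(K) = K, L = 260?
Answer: -1696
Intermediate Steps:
T(K) = -3 + K
L*T(-3) - 136 = 260*(-3 - 3) - 136 = 260*(-6) - 136 = -1560 - 136 = -1696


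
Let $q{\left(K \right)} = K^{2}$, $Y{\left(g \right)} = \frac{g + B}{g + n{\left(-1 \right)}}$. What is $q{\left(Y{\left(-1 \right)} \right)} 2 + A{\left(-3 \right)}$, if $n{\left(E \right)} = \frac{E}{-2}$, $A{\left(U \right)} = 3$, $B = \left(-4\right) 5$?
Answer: $3531$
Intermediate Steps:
$B = -20$
$n{\left(E \right)} = - \frac{E}{2}$ ($n{\left(E \right)} = E \left(- \frac{1}{2}\right) = - \frac{E}{2}$)
$Y{\left(g \right)} = \frac{-20 + g}{\frac{1}{2} + g}$ ($Y{\left(g \right)} = \frac{g - 20}{g - - \frac{1}{2}} = \frac{-20 + g}{g + \frac{1}{2}} = \frac{-20 + g}{\frac{1}{2} + g}$)
$q{\left(Y{\left(-1 \right)} \right)} 2 + A{\left(-3 \right)} = \left(\frac{2 \left(-20 - 1\right)}{1 + 2 \left(-1\right)}\right)^{2} \cdot 2 + 3 = \left(2 \frac{1}{1 - 2} \left(-21\right)\right)^{2} \cdot 2 + 3 = \left(2 \frac{1}{-1} \left(-21\right)\right)^{2} \cdot 2 + 3 = \left(2 \left(-1\right) \left(-21\right)\right)^{2} \cdot 2 + 3 = 42^{2} \cdot 2 + 3 = 1764 \cdot 2 + 3 = 3528 + 3 = 3531$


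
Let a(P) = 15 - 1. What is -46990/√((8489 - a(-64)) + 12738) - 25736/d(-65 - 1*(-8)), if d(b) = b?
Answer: 25736/57 - 46990*√2357/7071 ≈ 128.88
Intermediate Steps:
a(P) = 14
-46990/√((8489 - a(-64)) + 12738) - 25736/d(-65 - 1*(-8)) = -46990/√((8489 - 1*14) + 12738) - 25736/(-65 - 1*(-8)) = -46990/√((8489 - 14) + 12738) - 25736/(-65 + 8) = -46990/√(8475 + 12738) - 25736/(-57) = -46990*√2357/7071 - 25736*(-1/57) = -46990*√2357/7071 + 25736/57 = 25736/57 - 46990*√2357/7071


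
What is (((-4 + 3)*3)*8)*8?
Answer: -192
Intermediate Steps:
(((-4 + 3)*3)*8)*8 = (-1*3*8)*8 = -3*8*8 = -24*8 = -192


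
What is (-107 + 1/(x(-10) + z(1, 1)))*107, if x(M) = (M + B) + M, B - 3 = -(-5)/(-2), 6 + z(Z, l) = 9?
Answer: -378031/33 ≈ -11455.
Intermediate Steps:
z(Z, l) = 3 (z(Z, l) = -6 + 9 = 3)
B = 1/2 (B = 3 - (-5)/(-2) = 3 - (-5)*(-1)/2 = 3 - 1*5/2 = 3 - 5/2 = 1/2 ≈ 0.50000)
x(M) = 1/2 + 2*M (x(M) = (M + 1/2) + M = (1/2 + M) + M = 1/2 + 2*M)
(-107 + 1/(x(-10) + z(1, 1)))*107 = (-107 + 1/((1/2 + 2*(-10)) + 3))*107 = (-107 + 1/((1/2 - 20) + 3))*107 = (-107 + 1/(-39/2 + 3))*107 = (-107 + 1/(-33/2))*107 = (-107 - 2/33)*107 = -3533/33*107 = -378031/33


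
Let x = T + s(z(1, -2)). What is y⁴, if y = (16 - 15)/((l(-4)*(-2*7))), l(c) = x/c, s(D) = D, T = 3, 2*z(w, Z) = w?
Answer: 256/5764801 ≈ 4.4407e-5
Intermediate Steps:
z(w, Z) = w/2
x = 7/2 (x = 3 + (½)*1 = 3 + ½ = 7/2 ≈ 3.5000)
l(c) = 7/(2*c)
y = 4/49 (y = (16 - 15)/((((7/2)/(-4))*(-2*7))) = 1/(((7/2)*(-¼))*(-14)) = 1/(-7/8*(-14)) = 1/(49/4) = 1*(4/49) = 4/49 ≈ 0.081633)
y⁴ = (4/49)⁴ = 256/5764801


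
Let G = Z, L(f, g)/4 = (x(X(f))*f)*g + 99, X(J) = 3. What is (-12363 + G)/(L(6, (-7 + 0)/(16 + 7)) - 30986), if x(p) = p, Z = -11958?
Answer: 559383/704074 ≈ 0.79449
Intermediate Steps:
L(f, g) = 396 + 12*f*g (L(f, g) = 4*((3*f)*g + 99) = 4*(3*f*g + 99) = 4*(99 + 3*f*g) = 396 + 12*f*g)
G = -11958
(-12363 + G)/(L(6, (-7 + 0)/(16 + 7)) - 30986) = (-12363 - 11958)/((396 + 12*6*((-7 + 0)/(16 + 7))) - 30986) = -24321/((396 + 12*6*(-7/23)) - 30986) = -24321/((396 - 504/23) - 30986) = -24321/(8604/23 - 30986) = -24321/(-704074/23) = -24321*(-23/704074) = 559383/704074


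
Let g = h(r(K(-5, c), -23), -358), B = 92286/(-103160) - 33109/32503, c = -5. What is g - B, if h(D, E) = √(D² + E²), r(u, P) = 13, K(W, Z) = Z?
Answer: 3207548149/1676504740 + √128333 ≈ 360.15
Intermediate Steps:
B = -3207548149/1676504740 (B = 92286*(-1/103160) - 33109*1/32503 = -46143/51580 - 33109/32503 = -3207548149/1676504740 ≈ -1.9132)
g = √128333 (g = √(13² + (-358)²) = √(169 + 128164) = √128333 ≈ 358.24)
g - B = √128333 - 1*(-3207548149/1676504740) = √128333 + 3207548149/1676504740 = 3207548149/1676504740 + √128333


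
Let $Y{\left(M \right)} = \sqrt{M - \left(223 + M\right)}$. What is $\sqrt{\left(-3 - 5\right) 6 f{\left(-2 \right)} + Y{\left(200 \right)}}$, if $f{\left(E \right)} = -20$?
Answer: $\sqrt{960 + i \sqrt{223}} \approx 30.985 + 0.241 i$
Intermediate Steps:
$Y{\left(M \right)} = i \sqrt{223}$ ($Y{\left(M \right)} = \sqrt{-223} = i \sqrt{223}$)
$\sqrt{\left(-3 - 5\right) 6 f{\left(-2 \right)} + Y{\left(200 \right)}} = \sqrt{\left(-3 - 5\right) 6 \left(-20\right) + i \sqrt{223}} = \sqrt{\left(-8\right) 6 \left(-20\right) + i \sqrt{223}} = \sqrt{\left(-48\right) \left(-20\right) + i \sqrt{223}} = \sqrt{960 + i \sqrt{223}}$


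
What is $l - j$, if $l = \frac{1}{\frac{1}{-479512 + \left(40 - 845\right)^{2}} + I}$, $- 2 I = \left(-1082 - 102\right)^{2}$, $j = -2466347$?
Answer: $\frac{291313759906771348}{118115480063} \approx 2.4663 \cdot 10^{6}$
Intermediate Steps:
$I = -700928$ ($I = - \frac{\left(-1082 - 102\right)^{2}}{2} = - \frac{\left(-1184\right)^{2}}{2} = \left(- \frac{1}{2}\right) 1401856 = -700928$)
$l = - \frac{168513}{118115480063}$ ($l = \frac{1}{\frac{1}{-479512 + \left(40 - 845\right)^{2}} - 700928} = \frac{1}{\frac{1}{-479512 + \left(-805\right)^{2}} - 700928} = \frac{1}{\frac{1}{-479512 + 648025} - 700928} = \frac{1}{\frac{1}{168513} - 700928} = \frac{1}{- \frac{118115480063}{168513}} = - \frac{168513}{118115480063} \approx -1.4267 \cdot 10^{-6}$)
$l - j = - \frac{168513}{118115480063} - -2466347 = - \frac{168513}{118115480063} + 2466347 = \frac{291313759906771348}{118115480063}$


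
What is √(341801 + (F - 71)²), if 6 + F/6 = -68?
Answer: √607026 ≈ 779.12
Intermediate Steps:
F = -444 (F = -36 + 6*(-68) = -36 - 408 = -444)
√(341801 + (F - 71)²) = √(341801 + (-444 - 71)²) = √(341801 + (-515)²) = √(341801 + 265225) = √607026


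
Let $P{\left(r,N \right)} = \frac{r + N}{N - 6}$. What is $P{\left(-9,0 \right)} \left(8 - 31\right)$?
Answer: $- \frac{69}{2} \approx -34.5$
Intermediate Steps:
$P{\left(r,N \right)} = \frac{N + r}{-6 + N}$
$P{\left(-9,0 \right)} \left(8 - 31\right) = \frac{0 - 9}{-6 + 0} \left(8 - 31\right) = \frac{1}{-6} \left(-9\right) \left(-23\right) = \left(- \frac{1}{6}\right) \left(-9\right) \left(-23\right) = \frac{3}{2} \left(-23\right) = - \frac{69}{2}$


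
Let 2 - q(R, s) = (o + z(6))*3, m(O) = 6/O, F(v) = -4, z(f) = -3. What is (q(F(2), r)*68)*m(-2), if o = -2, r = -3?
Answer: -3468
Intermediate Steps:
q(R, s) = 17 (q(R, s) = 2 - (-2 - 3)*3 = 2 - (-5)*3 = 2 - 1*(-15) = 2 + 15 = 17)
(q(F(2), r)*68)*m(-2) = (17*68)*(6/(-2)) = 1156*(6*(-½)) = 1156*(-3) = -3468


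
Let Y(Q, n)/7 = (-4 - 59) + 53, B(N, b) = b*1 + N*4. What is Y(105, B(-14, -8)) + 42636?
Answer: 42566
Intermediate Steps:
B(N, b) = b + 4*N
Y(Q, n) = -70 (Y(Q, n) = 7*((-4 - 59) + 53) = 7*(-63 + 53) = 7*(-10) = -70)
Y(105, B(-14, -8)) + 42636 = -70 + 42636 = 42566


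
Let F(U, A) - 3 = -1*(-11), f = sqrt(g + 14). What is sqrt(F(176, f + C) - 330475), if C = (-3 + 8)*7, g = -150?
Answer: I*sqrt(330461) ≈ 574.86*I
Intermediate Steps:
C = 35 (C = 5*7 = 35)
f = 2*I*sqrt(34) (f = sqrt(-150 + 14) = sqrt(-136) = 2*I*sqrt(34) ≈ 11.662*I)
F(U, A) = 14 (F(U, A) = 3 - 1*(-11) = 3 + 11 = 14)
sqrt(F(176, f + C) - 330475) = sqrt(14 - 330475) = sqrt(-330461) = I*sqrt(330461)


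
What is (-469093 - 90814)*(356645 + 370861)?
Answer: -407335701942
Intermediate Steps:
(-469093 - 90814)*(356645 + 370861) = -559907*727506 = -407335701942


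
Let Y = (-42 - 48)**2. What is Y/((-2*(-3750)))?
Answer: 27/25 ≈ 1.0800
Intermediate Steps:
Y = 8100 (Y = (-90)**2 = 8100)
Y/((-2*(-3750))) = 8100/((-2*(-3750))) = 8100/7500 = 8100*(1/7500) = 27/25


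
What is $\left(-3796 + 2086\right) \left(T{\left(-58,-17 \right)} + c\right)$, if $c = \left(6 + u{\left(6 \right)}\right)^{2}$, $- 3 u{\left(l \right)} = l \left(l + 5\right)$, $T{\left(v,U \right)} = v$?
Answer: $-338580$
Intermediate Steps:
$u{\left(l \right)} = - \frac{l \left(5 + l\right)}{3}$ ($u{\left(l \right)} = - \frac{l \left(l + 5\right)}{3} = - \frac{l \left(5 + l\right)}{3}$)
$c = 256$ ($c = \left(6 - 2 \left(5 + 6\right)\right)^{2} = \left(6 - 2 \cdot 11\right)^{2} = \left(6 - 22\right)^{2} = \left(-16\right)^{2} = 256$)
$\left(-3796 + 2086\right) \left(T{\left(-58,-17 \right)} + c\right) = \left(-3796 + 2086\right) \left(-58 + 256\right) = \left(-1710\right) 198 = -338580$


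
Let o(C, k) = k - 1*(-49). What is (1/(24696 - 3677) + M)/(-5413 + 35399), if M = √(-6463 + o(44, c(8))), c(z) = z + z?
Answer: 1/630275734 + I*√6398/29986 ≈ 1.5866e-9 + 0.0026675*I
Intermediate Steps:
c(z) = 2*z
o(C, k) = 49 + k (o(C, k) = k + 49 = 49 + k)
M = I*√6398 (M = √(-6463 + (49 + 2*8)) = √(-6463 + (49 + 16)) = √(-6463 + 65) = √(-6398) = I*√6398 ≈ 79.988*I)
(1/(24696 - 3677) + M)/(-5413 + 35399) = (1/(24696 - 3677) + I*√6398)/(-5413 + 35399) = (1/21019 + I*√6398)/29986 = (1/21019 + I*√6398)*(1/29986) = 1/630275734 + I*√6398/29986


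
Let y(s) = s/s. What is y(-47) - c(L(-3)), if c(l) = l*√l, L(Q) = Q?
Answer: 1 + 3*I*√3 ≈ 1.0 + 5.1962*I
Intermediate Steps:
y(s) = 1
c(l) = l^(3/2)
y(-47) - c(L(-3)) = 1 - (-3)^(3/2) = 1 - (-3)*I*√3 = 1 + 3*I*√3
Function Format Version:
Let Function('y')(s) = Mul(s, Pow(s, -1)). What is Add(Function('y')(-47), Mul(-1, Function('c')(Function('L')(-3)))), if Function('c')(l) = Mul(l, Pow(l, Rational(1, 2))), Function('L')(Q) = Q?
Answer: Add(1, Mul(3, I, Pow(3, Rational(1, 2)))) ≈ Add(1.0000, Mul(5.1962, I))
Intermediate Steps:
Function('y')(s) = 1
Function('c')(l) = Pow(l, Rational(3, 2))
Add(Function('y')(-47), Mul(-1, Function('c')(Function('L')(-3)))) = Add(1, Mul(-1, Pow(-3, Rational(3, 2)))) = Add(1, Mul(-1, Mul(-3, I, Pow(3, Rational(1, 2))))) = Add(1, Mul(3, I, Pow(3, Rational(1, 2))))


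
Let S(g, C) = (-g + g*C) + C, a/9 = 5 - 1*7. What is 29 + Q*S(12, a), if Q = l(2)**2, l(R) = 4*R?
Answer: -15715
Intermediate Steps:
a = -18 (a = 9*(5 - 1*7) = 9*(5 - 7) = 9*(-2) = -18)
Q = 64 (Q = (4*2)**2 = 8**2 = 64)
S(g, C) = C - g + C*g (S(g, C) = (-g + C*g) + C = C - g + C*g)
29 + Q*S(12, a) = 29 + 64*(-18 - 1*12 - 18*12) = 29 + 64*(-18 - 12 - 216) = 29 + 64*(-246) = 29 - 15744 = -15715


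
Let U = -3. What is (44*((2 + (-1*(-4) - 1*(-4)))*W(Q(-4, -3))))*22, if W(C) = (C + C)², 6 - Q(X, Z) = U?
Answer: 3136320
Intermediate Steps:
Q(X, Z) = 9 (Q(X, Z) = 6 - 1*(-3) = 6 + 3 = 9)
W(C) = 4*C² (W(C) = (2*C)² = 4*C²)
(44*((2 + (-1*(-4) - 1*(-4)))*W(Q(-4, -3))))*22 = (44*((2 + (-1*(-4) - 1*(-4)))*(4*9²)))*22 = (44*((2 + (4 + 4))*(4*81)))*22 = (44*((2 + 8)*324))*22 = (44*(10*324))*22 = (44*3240)*22 = 142560*22 = 3136320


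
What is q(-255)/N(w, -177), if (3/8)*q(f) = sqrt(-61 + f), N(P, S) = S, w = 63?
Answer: -16*I*sqrt(79)/531 ≈ -0.26782*I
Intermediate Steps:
q(f) = 8*sqrt(-61 + f)/3
q(-255)/N(w, -177) = (8*sqrt(-61 - 255)/3)/(-177) = (8*sqrt(-316)/3)*(-1/177) = (8*(2*I*sqrt(79))/3)*(-1/177) = (16*I*sqrt(79)/3)*(-1/177) = -16*I*sqrt(79)/531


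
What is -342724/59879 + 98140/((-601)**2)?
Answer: -117915726464/21628354679 ≈ -5.4519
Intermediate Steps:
-342724/59879 + 98140/((-601)**2) = -342724*1/59879 + 98140/361201 = -342724/59879 + 98140*(1/361201) = -342724/59879 + 98140/361201 = -117915726464/21628354679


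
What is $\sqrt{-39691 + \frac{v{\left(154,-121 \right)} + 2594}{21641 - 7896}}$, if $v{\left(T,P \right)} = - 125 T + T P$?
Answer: $\frac{i \sqrt{299964329133}}{2749} \approx 199.23 i$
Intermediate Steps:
$v{\left(T,P \right)} = - 125 T + P T$
$\sqrt{-39691 + \frac{v{\left(154,-121 \right)} + 2594}{21641 - 7896}} = \sqrt{-39691 + \frac{154 \left(-125 - 121\right) + 2594}{21641 - 7896}} = \sqrt{-39691 + \frac{154 \left(-246\right) + 2594}{13745}} = \sqrt{-39691 + \left(-37884 + 2594\right) \frac{1}{13745}} = \sqrt{-39691 - \frac{7058}{2749}} = \sqrt{- \frac{109117617}{2749}} = \frac{i \sqrt{299964329133}}{2749}$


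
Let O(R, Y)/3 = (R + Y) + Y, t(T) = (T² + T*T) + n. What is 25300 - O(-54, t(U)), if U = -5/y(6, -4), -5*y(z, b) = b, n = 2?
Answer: 99925/4 ≈ 24981.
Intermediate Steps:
y(z, b) = -b/5
U = -25/4 (U = -5/((-⅕*(-4))) = -5/⅘ = -5*5/4 = -25/4 ≈ -6.2500)
t(T) = 2 + 2*T² (t(T) = (T² + T*T) + 2 = (T² + T²) + 2 = 2*T² + 2 = 2 + 2*T²)
O(R, Y) = 3*R + 6*Y (O(R, Y) = 3*((R + Y) + Y) = 3*(R + 2*Y) = 3*R + 6*Y)
25300 - O(-54, t(U)) = 25300 - (3*(-54) + 6*(2 + 2*(-25/4)²)) = 25300 - (-162 + 6*(2 + 2*(625/16))) = 25300 - (-162 + 6*(2 + 625/8)) = 25300 - (-162 + 6*(641/8)) = 25300 - (-162 + 1923/4) = 25300 - 1*1275/4 = 25300 - 1275/4 = 99925/4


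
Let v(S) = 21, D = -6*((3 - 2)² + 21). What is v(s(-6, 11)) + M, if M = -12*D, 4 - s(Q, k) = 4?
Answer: 1605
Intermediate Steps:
s(Q, k) = 0 (s(Q, k) = 4 - 1*4 = 4 - 4 = 0)
D = -132 (D = -6*(1² + 21) = -6*(1 + 21) = -6*22 = -132)
M = 1584 (M = -12*(-132) = 1584)
v(s(-6, 11)) + M = 21 + 1584 = 1605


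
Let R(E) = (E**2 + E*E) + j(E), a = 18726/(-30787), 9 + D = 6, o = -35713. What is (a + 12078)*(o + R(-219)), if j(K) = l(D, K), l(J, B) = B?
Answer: 22305881333400/30787 ≈ 7.2452e+8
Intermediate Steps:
D = -3 (D = -9 + 6 = -3)
j(K) = K
a = -18726/30787 (a = 18726*(-1/30787) = -18726/30787 ≈ -0.60824)
R(E) = E + 2*E**2 (R(E) = (E**2 + E*E) + E = (E**2 + E**2) + E = 2*E**2 + E = E + 2*E**2)
(a + 12078)*(o + R(-219)) = (-18726/30787 + 12078)*(-35713 - 219*(1 + 2*(-219))) = 371826660*(-35713 - 219*(1 - 438))/30787 = 371826660*(-35713 - 219*(-437))/30787 = 371826660*(-35713 + 95703)/30787 = (371826660/30787)*59990 = 22305881333400/30787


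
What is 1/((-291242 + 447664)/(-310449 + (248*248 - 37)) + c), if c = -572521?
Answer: -124491/71273790022 ≈ -1.7467e-6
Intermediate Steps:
1/((-291242 + 447664)/(-310449 + (248*248 - 37)) + c) = 1/((-291242 + 447664)/(-310449 + (248*248 - 37)) - 572521) = 1/(156422/(-310449 + (61504 - 37)) - 572521) = 1/(156422/(-310449 + 61467) - 572521) = 1/(156422/(-248982) - 572521) = 1/(156422*(-1/248982) - 572521) = 1/(-78211/124491 - 572521) = 1/(-71273790022/124491) = -124491/71273790022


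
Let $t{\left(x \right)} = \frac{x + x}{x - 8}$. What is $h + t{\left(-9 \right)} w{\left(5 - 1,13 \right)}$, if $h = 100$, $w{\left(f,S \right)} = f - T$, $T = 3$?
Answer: $\frac{1718}{17} \approx 101.06$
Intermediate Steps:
$t{\left(x \right)} = \frac{2 x}{-8 + x}$
$w{\left(f,S \right)} = -3 + f$ ($w{\left(f,S \right)} = f - 3 = -3 + f$)
$h + t{\left(-9 \right)} w{\left(5 - 1,13 \right)} = 100 + 2 \left(-9\right) \frac{1}{-8 - 9} \left(-3 + \left(5 - 1\right)\right) = 100 + 2 \left(-9\right) \frac{1}{-17} \left(-3 + 4\right) = 100 + 2 \left(-9\right) \left(- \frac{1}{17}\right) 1 = 100 + \frac{18}{17} \cdot 1 = 100 + \frac{18}{17} = \frac{1718}{17}$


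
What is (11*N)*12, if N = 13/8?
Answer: 429/2 ≈ 214.50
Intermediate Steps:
N = 13/8 (N = 13*(⅛) = 13/8 ≈ 1.6250)
(11*N)*12 = (11*(13/8))*12 = (143/8)*12 = 429/2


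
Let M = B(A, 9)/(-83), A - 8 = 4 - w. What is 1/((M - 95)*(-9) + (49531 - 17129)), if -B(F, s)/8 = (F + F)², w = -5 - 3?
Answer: 83/2645131 ≈ 3.1378e-5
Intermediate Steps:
w = -8
A = 20 (A = 8 + (4 - 1*(-8)) = 8 + (4 + 8) = 8 + 12 = 20)
B(F, s) = -32*F² (B(F, s) = -8*(F + F)² = -8*4*F² = -32*F²)
M = 12800/83 (M = -32*20²/(-83) = -32*400*(-1/83) = -12800*(-1/83) = 12800/83 ≈ 154.22)
1/((M - 95)*(-9) + (49531 - 17129)) = 1/((12800/83 - 95)*(-9) + (49531 - 17129)) = 1/((4915/83)*(-9) + 32402) = 1/(-44235/83 + 32402) = 1/(2645131/83) = 83/2645131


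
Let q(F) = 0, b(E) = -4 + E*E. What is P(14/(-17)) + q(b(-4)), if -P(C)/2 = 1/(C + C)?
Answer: 17/14 ≈ 1.2143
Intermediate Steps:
b(E) = -4 + E**2
P(C) = -1/C (P(C) = -2/(C + C) = -2*1/(2*C) = -1/C)
P(14/(-17)) + q(b(-4)) = -1/(14/(-17)) + 0 = -1/(14*(-1/17)) + 0 = -1/(-14/17) + 0 = -1*(-17/14) + 0 = 17/14 + 0 = 17/14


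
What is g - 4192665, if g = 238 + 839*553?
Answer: -3728460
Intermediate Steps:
g = 464205 (g = 238 + 463967 = 464205)
g - 4192665 = 464205 - 4192665 = -3728460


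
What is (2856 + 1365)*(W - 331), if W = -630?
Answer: -4056381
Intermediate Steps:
(2856 + 1365)*(W - 331) = (2856 + 1365)*(-630 - 331) = 4221*(-961) = -4056381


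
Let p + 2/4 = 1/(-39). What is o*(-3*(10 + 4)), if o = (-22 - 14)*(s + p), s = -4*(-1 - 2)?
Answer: 225540/13 ≈ 17349.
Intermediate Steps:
s = 12 (s = -4*(-3) = 12)
p = -41/78 (p = -½ + 1/(-39) = -½ - 1/39 = -41/78 ≈ -0.52564)
o = -5370/13 (o = (-22 - 14)*(12 - 41/78) = -36*895/78 = -5370/13 ≈ -413.08)
o*(-3*(10 + 4)) = -(-16110)*(10 + 4)/13 = -(-16110)*14/13 = -5370/13*(-42) = 225540/13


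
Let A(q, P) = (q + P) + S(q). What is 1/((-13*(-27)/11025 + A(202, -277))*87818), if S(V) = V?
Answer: 1225/13665710252 ≈ 8.9640e-8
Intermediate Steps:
A(q, P) = P + 2*q (A(q, P) = (q + P) + q = (P + q) + q = P + 2*q)
1/((-13*(-27)/11025 + A(202, -277))*87818) = 1/((-13*(-27)/11025 + (-277 + 2*202))*87818) = (1/87818)/(351*(1/11025) + (-277 + 404)) = (1/87818)/(39/1225 + 127) = (1/87818)/(155614/1225) = (1225/155614)*(1/87818) = 1225/13665710252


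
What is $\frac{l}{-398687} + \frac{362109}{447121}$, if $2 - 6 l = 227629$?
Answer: $\frac{967985717165}{1069567980762} \approx 0.90502$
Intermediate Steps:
$l = - \frac{227627}{6}$ ($l = \frac{1}{3} - \frac{227629}{6} = - \frac{227627}{6} \approx -37938.0$)
$\frac{l}{-398687} + \frac{362109}{447121} = - \frac{227627}{6 \left(-398687\right)} + \frac{362109}{447121} = \left(- \frac{227627}{6}\right) \left(- \frac{1}{398687}\right) + 362109 \cdot \frac{1}{447121} = \frac{227627}{2392122} + \frac{362109}{447121} = \frac{967985717165}{1069567980762}$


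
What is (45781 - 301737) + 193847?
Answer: -62109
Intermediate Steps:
(45781 - 301737) + 193847 = -255956 + 193847 = -62109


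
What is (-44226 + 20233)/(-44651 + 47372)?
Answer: -23993/2721 ≈ -8.8177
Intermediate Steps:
(-44226 + 20233)/(-44651 + 47372) = -23993/2721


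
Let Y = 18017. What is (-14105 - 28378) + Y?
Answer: -24466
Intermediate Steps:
(-14105 - 28378) + Y = (-14105 - 28378) + 18017 = -42483 + 18017 = -24466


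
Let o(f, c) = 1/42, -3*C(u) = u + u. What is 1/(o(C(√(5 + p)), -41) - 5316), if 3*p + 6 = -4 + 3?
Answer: -42/223271 ≈ -0.00018811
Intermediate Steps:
p = -7/3 (p = -2 + (-4 + 3)/3 = -2 + (⅓)*(-1) = -2 - ⅓ = -7/3 ≈ -2.3333)
C(u) = -2*u/3 (C(u) = -(u + u)/3 = -2*u/3)
o(f, c) = 1/42
1/(o(C(√(5 + p)), -41) - 5316) = 1/(1/42 - 5316) = 1/(-223271/42) = -42/223271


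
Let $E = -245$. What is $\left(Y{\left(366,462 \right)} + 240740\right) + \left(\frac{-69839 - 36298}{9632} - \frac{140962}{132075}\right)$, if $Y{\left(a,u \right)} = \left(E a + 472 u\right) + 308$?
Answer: $\frac{469968934518541}{1272146400} \approx 3.6943 \cdot 10^{5}$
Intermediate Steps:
$Y{\left(a,u \right)} = 308 - 245 a + 472 u$ ($Y{\left(a,u \right)} = \left(- 245 a + 472 u\right) + 308 = 308 - 245 a + 472 u$)
$\left(Y{\left(366,462 \right)} + 240740\right) + \left(\frac{-69839 - 36298}{9632} - \frac{140962}{132075}\right) = \left(\left(308 - 89670 + 472 \cdot 462\right) + 240740\right) + \left(\frac{-69839 - 36298}{9632} - \frac{140962}{132075}\right) = \left(\left(308 - 89670 + 218064\right) + 240740\right) + \left(\left(-69839 - 36298\right) \frac{1}{9632} - \frac{140962}{132075}\right) = \left(128702 + 240740\right) - \frac{15375790259}{1272146400} = 369442 - \frac{15375790259}{1272146400} = \frac{469968934518541}{1272146400}$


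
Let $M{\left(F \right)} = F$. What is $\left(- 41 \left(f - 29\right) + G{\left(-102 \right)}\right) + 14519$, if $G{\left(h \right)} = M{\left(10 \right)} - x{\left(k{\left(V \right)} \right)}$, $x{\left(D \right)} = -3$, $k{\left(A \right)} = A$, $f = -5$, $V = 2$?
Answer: $15926$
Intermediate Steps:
$G{\left(h \right)} = 13$ ($G{\left(h \right)} = 10 - -3 = 10 + 3 = 13$)
$\left(- 41 \left(f - 29\right) + G{\left(-102 \right)}\right) + 14519 = \left(- 41 \left(-5 - 29\right) + 13\right) + 14519 = \left(\left(-41\right) \left(-34\right) + 13\right) + 14519 = \left(1394 + 13\right) + 14519 = 1407 + 14519 = 15926$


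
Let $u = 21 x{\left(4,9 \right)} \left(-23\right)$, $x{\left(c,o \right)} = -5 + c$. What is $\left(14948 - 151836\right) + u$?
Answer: $-136405$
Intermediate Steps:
$u = 483$ ($u = 21 \left(-5 + 4\right) \left(-23\right) = 21 \left(-1\right) \left(-23\right) = \left(-21\right) \left(-23\right) = 483$)
$\left(14948 - 151836\right) + u = \left(14948 - 151836\right) + 483 = -136888 + 483 = -136405$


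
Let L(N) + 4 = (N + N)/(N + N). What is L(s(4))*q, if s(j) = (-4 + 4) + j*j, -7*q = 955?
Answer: 2865/7 ≈ 409.29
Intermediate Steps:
q = -955/7 (q = -1/7*955 = -955/7 ≈ -136.43)
s(j) = j**2 (s(j) = 0 + j**2 = j**2)
L(N) = -3 (L(N) = -4 + (N + N)/(N + N) = -4 + (2*N)/((2*N)) = -4 + (2*N)*(1/(2*N)) = -4 + 1 = -3)
L(s(4))*q = -3*(-955/7) = 2865/7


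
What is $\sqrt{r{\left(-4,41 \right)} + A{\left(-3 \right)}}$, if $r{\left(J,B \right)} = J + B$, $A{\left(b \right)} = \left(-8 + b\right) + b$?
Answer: $\sqrt{23} \approx 4.7958$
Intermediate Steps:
$A{\left(b \right)} = -8 + 2 b$
$r{\left(J,B \right)} = B + J$
$\sqrt{r{\left(-4,41 \right)} + A{\left(-3 \right)}} = \sqrt{\left(41 - 4\right) + \left(-8 + 2 \left(-3\right)\right)} = \sqrt{37 - 14} = \sqrt{23}$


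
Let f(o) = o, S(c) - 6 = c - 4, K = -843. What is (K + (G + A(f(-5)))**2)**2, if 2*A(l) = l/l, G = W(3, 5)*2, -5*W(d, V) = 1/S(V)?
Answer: 17054744208121/24010000 ≈ 7.1032e+5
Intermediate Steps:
S(c) = 2 + c (S(c) = 6 + (c - 4) = 6 + (-4 + c) = 2 + c)
W(d, V) = -1/(5*(2 + V))
G = -2/35 (G = -1/(10 + 5*5)*2 = -1/(10 + 25)*2 = -1/35*2 = -2/35 ≈ -0.057143)
A(l) = 1/2 (A(l) = (l/l)/2 = (1/2)*1 = 1/2)
(K + (G + A(f(-5)))**2)**2 = (-843 + (-2/35 + 1/2)**2)**2 = (-843 + (31/70)**2)**2 = (-843 + 961/4900)**2 = (-4129739/4900)**2 = 17054744208121/24010000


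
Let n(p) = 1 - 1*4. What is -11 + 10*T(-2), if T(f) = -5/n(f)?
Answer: 17/3 ≈ 5.6667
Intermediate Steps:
n(p) = -3 (n(p) = 1 - 4 = -3)
T(f) = 5/3 (T(f) = -5/(-3) = -5*(-⅓) = 5/3)
-11 + 10*T(-2) = -11 + 10*(5/3) = -11 + 50/3 = 17/3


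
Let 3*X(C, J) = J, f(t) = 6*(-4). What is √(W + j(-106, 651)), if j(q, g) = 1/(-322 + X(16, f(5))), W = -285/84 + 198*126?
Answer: √133106902005/2310 ≈ 157.94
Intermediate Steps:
f(t) = -24
X(C, J) = J/3
W = 698449/28 (W = -285*1/84 + 24948 = -95/28 + 24948 = 698449/28 ≈ 24945.)
j(q, g) = -1/330 (j(q, g) = 1/(-322 + (⅓)*(-24)) = 1/(-322 - 8) = 1/(-330) = -1/330)
√(W + j(-106, 651)) = √(698449/28 - 1/330) = √(115244071/4620) = √133106902005/2310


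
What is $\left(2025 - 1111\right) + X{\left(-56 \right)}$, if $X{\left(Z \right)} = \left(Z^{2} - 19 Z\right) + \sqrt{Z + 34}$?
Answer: $5114 + i \sqrt{22} \approx 5114.0 + 4.6904 i$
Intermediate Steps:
$X{\left(Z \right)} = Z^{2} + \sqrt{34 + Z} - 19 Z$ ($X{\left(Z \right)} = \left(Z^{2} - 19 Z\right) + \sqrt{34 + Z} = Z^{2} + \sqrt{34 + Z} - 19 Z$)
$\left(2025 - 1111\right) + X{\left(-56 \right)} = \left(2025 - 1111\right) + \left(\left(-56\right)^{2} + \sqrt{34 - 56} - -1064\right) = 914 + \left(3136 + \sqrt{-22} + 1064\right) = 914 + \left(3136 + i \sqrt{22} + 1064\right) = 914 + \left(4200 + i \sqrt{22}\right) = 5114 + i \sqrt{22}$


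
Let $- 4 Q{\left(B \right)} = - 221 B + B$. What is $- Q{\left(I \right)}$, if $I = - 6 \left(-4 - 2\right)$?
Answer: $-1980$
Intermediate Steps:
$I = 36$ ($I = \left(-6\right) \left(-6\right) = 36$)
$Q{\left(B \right)} = 55 B$ ($Q{\left(B \right)} = - \frac{- 221 B + B}{4} = - \frac{\left(-220\right) B}{4} = 55 B$)
$- Q{\left(I \right)} = - 55 \cdot 36 = \left(-1\right) 1980 = -1980$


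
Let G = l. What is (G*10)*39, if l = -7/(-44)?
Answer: 1365/22 ≈ 62.045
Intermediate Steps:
l = 7/44 (l = -7*(-1/44) = 7/44 ≈ 0.15909)
G = 7/44 ≈ 0.15909
(G*10)*39 = ((7/44)*10)*39 = (35/22)*39 = 1365/22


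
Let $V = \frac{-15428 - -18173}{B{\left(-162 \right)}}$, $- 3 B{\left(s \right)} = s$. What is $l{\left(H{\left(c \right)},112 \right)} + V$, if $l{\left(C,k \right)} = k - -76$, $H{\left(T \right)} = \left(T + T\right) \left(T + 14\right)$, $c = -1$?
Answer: $\frac{1433}{6} \approx 238.83$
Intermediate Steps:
$B{\left(s \right)} = - \frac{s}{3}$
$V = \frac{305}{6}$ ($V = \frac{-15428 - -18173}{\left(- \frac{1}{3}\right) \left(-162\right)} = \frac{-15428 + 18173}{54} = 2745 \cdot \frac{1}{54} = \frac{305}{6} \approx 50.833$)
$H{\left(T \right)} = 2 T \left(14 + T\right)$
$l{\left(C,k \right)} = 76 + k$ ($l{\left(C,k \right)} = k + 76 = 76 + k$)
$l{\left(H{\left(c \right)},112 \right)} + V = \left(76 + 112\right) + \frac{305}{6} = 188 + \frac{305}{6} = \frac{1433}{6}$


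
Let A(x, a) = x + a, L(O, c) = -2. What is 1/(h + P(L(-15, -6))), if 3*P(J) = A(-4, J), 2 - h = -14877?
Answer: 1/14877 ≈ 6.7218e-5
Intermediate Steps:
h = 14879 (h = 2 - 1*(-14877) = 2 + 14877 = 14879)
A(x, a) = a + x
P(J) = -4/3 + J/3 (P(J) = (J - 4)/3 = (-4 + J)/3 = -4/3 + J/3)
1/(h + P(L(-15, -6))) = 1/(14879 + (-4/3 + (1/3)*(-2))) = 1/(14879 + (-4/3 - 2/3)) = 1/(14879 - 2) = 1/14877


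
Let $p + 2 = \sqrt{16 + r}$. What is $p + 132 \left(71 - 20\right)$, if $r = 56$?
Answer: $6730 + 6 \sqrt{2} \approx 6738.5$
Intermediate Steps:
$p = -2 + 6 \sqrt{2}$ ($p = -2 + \sqrt{16 + 56} = -2 + \sqrt{72} = -2 + 6 \sqrt{2} \approx 6.4853$)
$p + 132 \left(71 - 20\right) = \left(-2 + 6 \sqrt{2}\right) + 132 \left(71 - 20\right) = \left(-2 + 6 \sqrt{2}\right) + 132 \cdot 51 = \left(-2 + 6 \sqrt{2}\right) + 6732 = 6730 + 6 \sqrt{2}$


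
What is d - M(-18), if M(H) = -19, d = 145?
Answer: 164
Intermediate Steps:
d - M(-18) = 145 - 1*(-19) = 145 + 19 = 164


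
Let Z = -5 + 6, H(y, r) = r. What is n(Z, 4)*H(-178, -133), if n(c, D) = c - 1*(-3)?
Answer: -532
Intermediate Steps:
Z = 1
n(c, D) = 3 + c (n(c, D) = c + 3 = 3 + c)
n(Z, 4)*H(-178, -133) = (3 + 1)*(-133) = 4*(-133) = -532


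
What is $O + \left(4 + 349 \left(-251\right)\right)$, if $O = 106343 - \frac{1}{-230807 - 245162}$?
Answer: $\frac{8923466813}{475969} \approx 18748.0$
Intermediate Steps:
$O = \frac{50615971368}{475969}$ ($O = 106343 - \frac{1}{-475969} = 106343 - - \frac{1}{475969} = 106343 + \frac{1}{475969} = \frac{50615971368}{475969} \approx 1.0634 \cdot 10^{5}$)
$O + \left(4 + 349 \left(-251\right)\right) = \frac{50615971368}{475969} + \left(4 + 349 \left(-251\right)\right) = \frac{50615971368}{475969} + \left(4 - 87599\right) = \frac{50615971368}{475969} - 87595 = \frac{8923466813}{475969}$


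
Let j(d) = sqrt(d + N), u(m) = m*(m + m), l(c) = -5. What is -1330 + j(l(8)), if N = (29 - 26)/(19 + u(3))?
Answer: -1330 + I*sqrt(6734)/37 ≈ -1330.0 + 2.2179*I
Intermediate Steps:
u(m) = 2*m**2 (u(m) = m*(2*m) = 2*m**2)
N = 3/37 (N = (29 - 26)/(19 + 2*3**2) = 3/(19 + 2*9) = 3/(19 + 18) = 3/37 ≈ 0.081081)
j(d) = sqrt(3/37 + d) (j(d) = sqrt(d + 3/37) = sqrt(3/37 + d))
-1330 + j(l(8)) = -1330 + sqrt(111 + 1369*(-5))/37 = -1330 + sqrt(111 - 6845)/37 = -1330 + sqrt(-6734)/37 = -1330 + (I*sqrt(6734))/37 = -1330 + I*sqrt(6734)/37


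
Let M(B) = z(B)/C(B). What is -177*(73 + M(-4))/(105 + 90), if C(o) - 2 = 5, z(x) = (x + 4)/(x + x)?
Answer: -4307/65 ≈ -66.261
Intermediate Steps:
z(x) = (4 + x)/(2*x) (z(x) = (4 + x)/((2*x)) = (4 + x)*(1/(2*x)) = (4 + x)/(2*x))
C(o) = 7 (C(o) = 2 + 5 = 7)
M(B) = (4 + B)/(14*B) (M(B) = ((4 + B)/(2*B))/7 = ((4 + B)/(2*B))*(⅐) = (4 + B)/(14*B))
-177*(73 + M(-4))/(105 + 90) = -177*(73 + (1/14)*(4 - 4)/(-4))/(105 + 90) = -177*(73 + (1/14)*(-¼)*0)/195 = -177*(73 + 0)/195 = -12921/195 = -177*73/195 = -4307/65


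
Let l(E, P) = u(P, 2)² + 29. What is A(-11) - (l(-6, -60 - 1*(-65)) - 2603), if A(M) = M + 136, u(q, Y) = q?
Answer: 2674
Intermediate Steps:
l(E, P) = 29 + P² (l(E, P) = P² + 29 = 29 + P²)
A(M) = 136 + M
A(-11) - (l(-6, -60 - 1*(-65)) - 2603) = (136 - 11) - ((29 + (-60 - 1*(-65))²) - 2603) = 125 - ((29 + (-60 + 65)²) - 2603) = 125 - ((29 + 5²) - 2603) = 125 - ((29 + 25) - 2603) = 125 - (54 - 2603) = 125 - 1*(-2549) = 125 + 2549 = 2674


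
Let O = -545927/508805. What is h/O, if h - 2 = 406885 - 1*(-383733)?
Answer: -402271409100/545927 ≈ -7.3686e+5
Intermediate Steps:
h = 790620 (h = 2 + (406885 - 1*(-383733)) = 2 + (406885 + 383733) = 2 + 790618 = 790620)
O = -545927/508805 (O = -545927*1/508805 = -545927/508805 ≈ -1.0730)
h/O = 790620/(-545927/508805) = 790620*(-508805/545927) = -402271409100/545927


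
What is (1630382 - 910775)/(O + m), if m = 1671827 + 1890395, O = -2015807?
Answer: 719607/1546415 ≈ 0.46534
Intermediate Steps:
m = 3562222
(1630382 - 910775)/(O + m) = (1630382 - 910775)/(-2015807 + 3562222) = 719607/1546415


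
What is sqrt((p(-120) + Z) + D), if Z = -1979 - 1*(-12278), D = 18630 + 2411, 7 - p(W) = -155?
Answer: sqrt(31502) ≈ 177.49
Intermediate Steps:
p(W) = 162 (p(W) = 7 - 1*(-155) = 7 + 155 = 162)
D = 21041
Z = 10299 (Z = -1979 + 12278 = 10299)
sqrt((p(-120) + Z) + D) = sqrt((162 + 10299) + 21041) = sqrt(10461 + 21041) = sqrt(31502)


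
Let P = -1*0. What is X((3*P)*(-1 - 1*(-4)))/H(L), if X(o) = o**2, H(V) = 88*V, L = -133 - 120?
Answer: 0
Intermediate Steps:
L = -253
P = 0
X((3*P)*(-1 - 1*(-4)))/H(L) = ((3*0)*(-1 - 1*(-4)))**2/((88*(-253))) = (0*(-1 + 4))**2/(-22264) = (0*3)**2*(-1/22264) = 0**2*(-1/22264) = 0*(-1/22264) = 0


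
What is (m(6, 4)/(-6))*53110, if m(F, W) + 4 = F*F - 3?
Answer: -770095/3 ≈ -2.5670e+5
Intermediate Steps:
m(F, W) = -7 + F**2 (m(F, W) = -4 + (F*F - 3) = -4 + (F**2 - 3) = -4 + (-3 + F**2) = -7 + F**2)
(m(6, 4)/(-6))*53110 = ((-7 + 6**2)/(-6))*53110 = ((-7 + 36)*(-1/6))*53110 = (29*(-1/6))*53110 = -29/6*53110 = -770095/3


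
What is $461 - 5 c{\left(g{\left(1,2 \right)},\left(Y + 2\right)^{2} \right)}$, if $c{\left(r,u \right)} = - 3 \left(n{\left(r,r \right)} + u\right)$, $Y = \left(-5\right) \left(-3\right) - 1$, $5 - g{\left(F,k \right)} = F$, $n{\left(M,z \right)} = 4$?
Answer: $4361$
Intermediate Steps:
$g{\left(F,k \right)} = 5 - F$
$Y = 14$ ($Y = 15 - 1 = 14$)
$c{\left(r,u \right)} = -12 - 3 u$ ($c{\left(r,u \right)} = - 3 \left(4 + u\right) = -12 - 3 u$)
$461 - 5 c{\left(g{\left(1,2 \right)},\left(Y + 2\right)^{2} \right)} = 461 - 5 \left(-12 - 3 \left(14 + 2\right)^{2}\right) = 461 - 5 \left(-12 - 3 \cdot 16^{2}\right) = 461 - 5 \left(-12 - 768\right) = 461 - 5 \left(-780\right) = 461 - -3900 = 461 + 3900 = 4361$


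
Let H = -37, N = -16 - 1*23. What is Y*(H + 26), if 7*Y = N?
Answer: 429/7 ≈ 61.286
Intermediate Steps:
N = -39 (N = -16 - 23 = -39)
Y = -39/7 (Y = (⅐)*(-39) = -39/7 ≈ -5.5714)
Y*(H + 26) = -39*(-37 + 26)/7 = -39/7*(-11) = 429/7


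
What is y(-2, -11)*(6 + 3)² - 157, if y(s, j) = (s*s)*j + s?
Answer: -3883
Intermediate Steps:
y(s, j) = s + j*s² (y(s, j) = s²*j + s = j*s² + s = s + j*s²)
y(-2, -11)*(6 + 3)² - 157 = (-2*(1 - 11*(-2)))*(6 + 3)² - 157 = -2*(1 + 22)*9² - 157 = -2*23*81 - 157 = -46*81 - 157 = -3726 - 157 = -3883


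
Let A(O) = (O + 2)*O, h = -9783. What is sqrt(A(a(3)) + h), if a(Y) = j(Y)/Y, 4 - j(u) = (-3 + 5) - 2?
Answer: I*sqrt(88007)/3 ≈ 98.887*I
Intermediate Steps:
j(u) = 4 (j(u) = 4 - ((-3 + 5) - 2) = 4 - (2 - 2) = 4 - 1*0 = 4 + 0 = 4)
a(Y) = 4/Y
A(O) = O*(2 + O) (A(O) = (2 + O)*O = O*(2 + O))
sqrt(A(a(3)) + h) = sqrt((4/3)*(2 + 4/3) - 9783) = sqrt((4*(1/3))*(2 + 4*(1/3)) - 9783) = sqrt(4*(2 + 4/3)/3 - 9783) = sqrt((4/3)*(10/3) - 9783) = sqrt(40/9 - 9783) = sqrt(-88007/9) = I*sqrt(88007)/3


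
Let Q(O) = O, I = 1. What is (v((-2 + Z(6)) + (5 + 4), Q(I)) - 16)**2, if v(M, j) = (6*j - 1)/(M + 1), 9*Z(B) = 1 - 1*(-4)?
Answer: 1408969/5929 ≈ 237.64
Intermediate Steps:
Z(B) = 5/9 (Z(B) = (1 - 1*(-4))/9 = (1 + 4)/9 = (1/9)*5 = 5/9)
v(M, j) = (-1 + 6*j)/(1 + M)
(v((-2 + Z(6)) + (5 + 4), Q(I)) - 16)**2 = ((-1 + 6*1)/(1 + ((-2 + 5/9) + (5 + 4))) - 16)**2 = ((-1 + 6)/(1 + (-13/9 + 9)) - 16)**2 = (5/(1 + 68/9) - 16)**2 = (5/(77/9) - 16)**2 = ((9/77)*5 - 16)**2 = (45/77 - 16)**2 = (-1187/77)**2 = 1408969/5929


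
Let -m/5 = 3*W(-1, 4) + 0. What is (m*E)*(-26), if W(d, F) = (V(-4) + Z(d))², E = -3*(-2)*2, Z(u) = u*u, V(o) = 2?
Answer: 42120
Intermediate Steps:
Z(u) = u²
E = 12 (E = 6*2 = 12)
W(d, F) = (2 + d²)²
m = -135 (m = -5*(3*(2 + (-1)²)² + 0) = -5*(3*(2 + 1)² + 0) = -5*(3*3² + 0) = -5*(3*9 + 0) = -5*(27 + 0) = -5*27 = -135)
(m*E)*(-26) = -135*12*(-26) = -1620*(-26) = 42120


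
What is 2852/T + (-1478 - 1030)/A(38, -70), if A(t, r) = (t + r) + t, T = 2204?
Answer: -229605/551 ≈ -416.71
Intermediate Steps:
A(t, r) = r + 2*t (A(t, r) = (r + t) + t = r + 2*t)
2852/T + (-1478 - 1030)/A(38, -70) = 2852/2204 + (-1478 - 1030)/(-70 + 2*38) = 2852*(1/2204) - 2508/(-70 + 76) = 713/551 - 2508/6 = 713/551 - 2508*1/6 = 713/551 - 418 = -229605/551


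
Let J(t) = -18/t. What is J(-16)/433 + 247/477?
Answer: 859901/1652328 ≈ 0.52042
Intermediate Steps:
J(-16)/433 + 247/477 = -18/(-16)/433 + 247/477 = -18*(-1/16)*(1/433) + 247*(1/477) = (9/8)*(1/433) + 247/477 = 9/3464 + 247/477 = 859901/1652328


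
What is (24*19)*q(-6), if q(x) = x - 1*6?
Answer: -5472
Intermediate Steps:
q(x) = -6 + x (q(x) = x - 6 = -6 + x)
(24*19)*q(-6) = (24*19)*(-6 - 6) = 456*(-12) = -5472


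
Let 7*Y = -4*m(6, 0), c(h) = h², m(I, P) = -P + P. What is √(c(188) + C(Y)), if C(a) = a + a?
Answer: 188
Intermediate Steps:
m(I, P) = 0
Y = 0 (Y = (-4*0)/7 = (⅐)*0 = 0)
C(a) = 2*a
√(c(188) + C(Y)) = √(188² + 2*0) = √(35344 + 0) = √35344 = 188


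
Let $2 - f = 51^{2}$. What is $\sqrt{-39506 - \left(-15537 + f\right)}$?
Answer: $i \sqrt{21370} \approx 146.18 i$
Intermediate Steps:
$f = -2599$ ($f = 2 - 51^{2} = 2 - 2601 = -2599$)
$\sqrt{-39506 - \left(-15537 + f\right)} = \sqrt{-39506 + \left(15537 - -2599\right)} = \sqrt{-39506 + \left(15537 + 2599\right)} = \sqrt{-39506 + 18136} = \sqrt{-21370} = i \sqrt{21370}$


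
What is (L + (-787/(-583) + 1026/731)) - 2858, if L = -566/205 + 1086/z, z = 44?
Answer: -495069632181/174730930 ≈ -2833.3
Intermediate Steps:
L = 98863/4510 (L = -566/205 + 1086/44 = -566*1/205 + 1086*(1/44) = -566/205 + 543/22 = 98863/4510 ≈ 21.921)
(L + (-787/(-583) + 1026/731)) - 2858 = (98863/4510 + (-787/(-583) + 1026/731)) - 2858 = (98863/4510 + (-787*(-1/583) + 1026*(1/731))) - 2858 = (98863/4510 + (787/583 + 1026/731)) - 2858 = (98863/4510 + 1173455/426173) - 2858 = 4311365759/174730930 - 2858 = -495069632181/174730930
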